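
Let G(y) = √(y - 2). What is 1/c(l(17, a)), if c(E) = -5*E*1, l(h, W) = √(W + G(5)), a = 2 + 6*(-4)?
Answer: I/(5*√(22 - √3)) ≈ 0.044425*I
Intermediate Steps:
G(y) = √(-2 + y)
a = -22 (a = 2 - 24 = -22)
l(h, W) = √(W + √3) (l(h, W) = √(W + √(-2 + 5)) = √(W + √3))
c(E) = -5*E
1/c(l(17, a)) = 1/(-5*√(-22 + √3)) = -1/(5*√(-22 + √3))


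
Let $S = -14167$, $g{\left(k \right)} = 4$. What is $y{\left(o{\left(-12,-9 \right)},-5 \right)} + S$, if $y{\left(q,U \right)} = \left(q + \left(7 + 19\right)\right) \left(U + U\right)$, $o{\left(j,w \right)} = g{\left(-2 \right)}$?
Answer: $-14467$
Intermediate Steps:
$o{\left(j,w \right)} = 4$
$y{\left(q,U \right)} = 2 U \left(26 + q\right)$ ($y{\left(q,U \right)} = \left(q + 26\right) 2 U = \left(26 + q\right) 2 U = 2 U \left(26 + q\right)$)
$y{\left(o{\left(-12,-9 \right)},-5 \right)} + S = 2 \left(-5\right) \left(26 + 4\right) - 14167 = 2 \left(-5\right) 30 - 14167 = -300 - 14167 = -14467$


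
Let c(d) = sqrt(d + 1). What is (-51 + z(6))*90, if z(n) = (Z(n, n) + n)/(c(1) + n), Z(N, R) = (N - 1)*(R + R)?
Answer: -60210/17 - 2970*sqrt(2)/17 ≈ -3788.8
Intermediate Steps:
Z(N, R) = 2*R*(-1 + N) (Z(N, R) = (-1 + N)*(2*R) = 2*R*(-1 + N))
c(d) = sqrt(1 + d)
z(n) = (n + 2*n*(-1 + n))/(n + sqrt(2)) (z(n) = (2*n*(-1 + n) + n)/(sqrt(1 + 1) + n) = (n + 2*n*(-1 + n))/(sqrt(2) + n) = (n + 2*n*(-1 + n))/(n + sqrt(2)))
(-51 + z(6))*90 = (-51 + 6*(-1 + 2*6)/(6 + sqrt(2)))*90 = (-51 + 6*(-1 + 12)/(6 + sqrt(2)))*90 = (-51 + 6*11/(6 + sqrt(2)))*90 = (-51 + 66/(6 + sqrt(2)))*90 = -4590 + 5940/(6 + sqrt(2))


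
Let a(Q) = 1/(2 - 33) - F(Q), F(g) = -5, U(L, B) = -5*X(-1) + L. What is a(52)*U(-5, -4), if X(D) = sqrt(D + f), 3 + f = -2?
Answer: -770/31 - 770*I*sqrt(6)/31 ≈ -24.839 - 60.842*I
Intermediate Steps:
f = -5 (f = -3 - 2 = -5)
X(D) = sqrt(-5 + D) (X(D) = sqrt(D - 5) = sqrt(-5 + D))
U(L, B) = L - 5*I*sqrt(6) (U(L, B) = -5*sqrt(-5 - 1) + L = -5*I*sqrt(6) + L = L - 5*I*sqrt(6))
a(Q) = 154/31 (a(Q) = 1/(2 - 33) - 1*(-5) = 1/(-31) + 5 = -1/31 + 5 = 154/31)
a(52)*U(-5, -4) = 154*(-5 - 5*I*sqrt(6))/31 = -770/31 - 770*I*sqrt(6)/31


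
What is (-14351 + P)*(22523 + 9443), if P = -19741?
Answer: -1089784872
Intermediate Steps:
(-14351 + P)*(22523 + 9443) = (-14351 - 19741)*(22523 + 9443) = -34092*31966 = -1089784872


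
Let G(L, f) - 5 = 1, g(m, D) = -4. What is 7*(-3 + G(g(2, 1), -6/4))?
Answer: 21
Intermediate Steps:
G(L, f) = 6 (G(L, f) = 5 + 1 = 6)
7*(-3 + G(g(2, 1), -6/4)) = 7*(-3 + 6) = 7*3 = 21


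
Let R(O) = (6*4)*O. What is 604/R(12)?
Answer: 151/72 ≈ 2.0972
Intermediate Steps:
R(O) = 24*O
604/R(12) = 604/((24*12)) = 604/288 = 604*(1/288) = 151/72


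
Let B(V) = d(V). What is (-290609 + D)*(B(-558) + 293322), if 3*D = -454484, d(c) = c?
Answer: -129432037868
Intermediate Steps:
D = -454484/3 (D = (1/3)*(-454484) = -454484/3 ≈ -1.5149e+5)
B(V) = V
(-290609 + D)*(B(-558) + 293322) = (-290609 - 454484/3)*(-558 + 293322) = -1326311/3*292764 = -129432037868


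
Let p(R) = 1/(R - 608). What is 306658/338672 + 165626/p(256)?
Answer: -9872348252943/169336 ≈ -5.8300e+7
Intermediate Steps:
p(R) = 1/(-608 + R)
306658/338672 + 165626/p(256) = 306658/338672 + 165626/(1/(-608 + 256)) = 306658*(1/338672) + 165626/(1/(-352)) = 153329/169336 + 165626/(-1/352) = 153329/169336 + 165626*(-352) = 153329/169336 - 58300352 = -9872348252943/169336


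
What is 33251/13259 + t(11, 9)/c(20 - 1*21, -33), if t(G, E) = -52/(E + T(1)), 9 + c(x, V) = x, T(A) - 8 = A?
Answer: 1668662/596655 ≈ 2.7967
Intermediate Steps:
T(A) = 8 + A
c(x, V) = -9 + x
t(G, E) = -52/(9 + E) (t(G, E) = -52/(E + (8 + 1)) = -52/(E + 9) = -52/(9 + E))
33251/13259 + t(11, 9)/c(20 - 1*21, -33) = 33251/13259 + (-52/(9 + 9))/(-9 + (20 - 1*21)) = 33251*(1/13259) + (-52/18)/(-9 + (20 - 21)) = 33251/13259 + (-52*1/18)/(-9 - 1) = 33251/13259 - 26/9/(-10) = 33251/13259 - 26/9*(-⅒) = 33251/13259 + 13/45 = 1668662/596655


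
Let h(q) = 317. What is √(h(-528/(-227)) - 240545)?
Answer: 6*I*√6673 ≈ 490.13*I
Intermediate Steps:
√(h(-528/(-227)) - 240545) = √(317 - 240545) = √(-240228) = 6*I*√6673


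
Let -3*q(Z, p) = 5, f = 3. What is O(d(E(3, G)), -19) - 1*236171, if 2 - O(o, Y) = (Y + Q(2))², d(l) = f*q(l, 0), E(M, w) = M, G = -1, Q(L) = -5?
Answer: -236745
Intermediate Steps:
q(Z, p) = -5/3 (q(Z, p) = -⅓*5 = -5/3)
d(l) = -5 (d(l) = 3*(-5/3) = -5)
O(o, Y) = 2 - (-5 + Y)² (O(o, Y) = 2 - (Y - 5)² = 2 - (-5 + Y)²)
O(d(E(3, G)), -19) - 1*236171 = (2 - (-5 - 19)²) - 1*236171 = (2 - 1*(-24)²) - 236171 = (2 - 1*576) - 236171 = (2 - 576) - 236171 = -574 - 236171 = -236745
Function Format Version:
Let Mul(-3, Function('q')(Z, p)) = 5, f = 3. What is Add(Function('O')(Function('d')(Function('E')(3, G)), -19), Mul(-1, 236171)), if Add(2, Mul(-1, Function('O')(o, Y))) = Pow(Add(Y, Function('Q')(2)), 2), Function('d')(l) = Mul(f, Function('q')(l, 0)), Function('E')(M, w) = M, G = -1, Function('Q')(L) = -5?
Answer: -236745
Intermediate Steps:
Function('q')(Z, p) = Rational(-5, 3) (Function('q')(Z, p) = Mul(Rational(-1, 3), 5) = Rational(-5, 3))
Function('d')(l) = -5 (Function('d')(l) = Mul(3, Rational(-5, 3)) = -5)
Function('O')(o, Y) = Add(2, Mul(-1, Pow(Add(-5, Y), 2))) (Function('O')(o, Y) = Add(2, Mul(-1, Pow(Add(Y, -5), 2))) = Add(2, Mul(-1, Pow(Add(-5, Y), 2))))
Add(Function('O')(Function('d')(Function('E')(3, G)), -19), Mul(-1, 236171)) = Add(Add(2, Mul(-1, Pow(Add(-5, -19), 2))), Mul(-1, 236171)) = Add(Add(2, Mul(-1, Pow(-24, 2))), -236171) = Add(Add(2, Mul(-1, 576)), -236171) = Add(Add(2, -576), -236171) = Add(-574, -236171) = -236745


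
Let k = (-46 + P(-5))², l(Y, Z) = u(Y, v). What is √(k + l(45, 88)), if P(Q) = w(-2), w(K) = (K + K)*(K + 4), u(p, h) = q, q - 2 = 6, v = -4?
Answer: 2*√731 ≈ 54.074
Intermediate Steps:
q = 8 (q = 2 + 6 = 8)
u(p, h) = 8
w(K) = 2*K*(4 + K) (w(K) = (2*K)*(4 + K) = 2*K*(4 + K))
P(Q) = -8 (P(Q) = 2*(-2)*(4 - 2) = 2*(-2)*2 = -8)
l(Y, Z) = 8
k = 2916 (k = (-46 - 8)² = (-54)² = 2916)
√(k + l(45, 88)) = √(2916 + 8) = √2924 = 2*√731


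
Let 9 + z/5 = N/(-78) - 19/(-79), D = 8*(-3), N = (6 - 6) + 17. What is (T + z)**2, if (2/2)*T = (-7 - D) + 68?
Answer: 61095480625/37970244 ≈ 1609.0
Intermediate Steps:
N = 17 (N = 0 + 17 = 17)
D = -24
z = -276595/6162 (z = -45 + 5*(17/(-78) - 19/(-79)) = -45 + 5*(17*(-1/78) - 19*(-1/79)) = -45 + 5*(-17/78 + 19/79) = -45 + 5*(139/6162) = -45 + 695/6162 = -276595/6162 ≈ -44.887)
T = 85 (T = (-7 - 1*(-24)) + 68 = (-7 + 24) + 68 = 17 + 68 = 85)
(T + z)**2 = (85 - 276595/6162)**2 = (247175/6162)**2 = 61095480625/37970244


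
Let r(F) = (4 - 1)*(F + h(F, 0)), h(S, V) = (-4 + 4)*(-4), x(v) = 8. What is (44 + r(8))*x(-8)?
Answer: 544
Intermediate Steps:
h(S, V) = 0 (h(S, V) = 0*(-4) = 0)
r(F) = 3*F (r(F) = (4 - 1)*(F + 0) = 3*F)
(44 + r(8))*x(-8) = (44 + 3*8)*8 = (44 + 24)*8 = 68*8 = 544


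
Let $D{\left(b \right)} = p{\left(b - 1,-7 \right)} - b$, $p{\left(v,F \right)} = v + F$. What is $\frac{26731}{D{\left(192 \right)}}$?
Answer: $- \frac{26731}{8} \approx -3341.4$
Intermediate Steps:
$p{\left(v,F \right)} = F + v$
$D{\left(b \right)} = -8$ ($D{\left(b \right)} = \left(-7 + \left(b - 1\right)\right) - b = \left(-7 + \left(-1 + b\right)\right) - b = \left(-8 + b\right) - b = -8$)
$\frac{26731}{D{\left(192 \right)}} = \frac{26731}{-8} = 26731 \left(- \frac{1}{8}\right) = - \frac{26731}{8}$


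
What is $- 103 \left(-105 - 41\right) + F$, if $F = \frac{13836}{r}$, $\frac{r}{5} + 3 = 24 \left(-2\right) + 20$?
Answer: $\frac{2317054}{155} \approx 14949.0$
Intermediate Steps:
$r = -155$ ($r = -15 + 5 \left(24 \left(-2\right) + 20\right) = -15 + 5 \left(-48 + 20\right) = -15 + 5 \left(-28\right) = -15 - 140 = -155$)
$F = - \frac{13836}{155}$ ($F = \frac{13836}{-155} = 13836 \left(- \frac{1}{155}\right) = - \frac{13836}{155} \approx -89.265$)
$- 103 \left(-105 - 41\right) + F = - 103 \left(-105 - 41\right) - \frac{13836}{155} = \left(-103\right) \left(-146\right) - \frac{13836}{155} = 15038 - \frac{13836}{155} = \frac{2317054}{155}$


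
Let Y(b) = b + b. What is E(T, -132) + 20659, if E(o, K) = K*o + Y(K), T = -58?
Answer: 28051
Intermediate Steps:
Y(b) = 2*b
E(o, K) = 2*K + K*o (E(o, K) = K*o + 2*K = 2*K + K*o)
E(T, -132) + 20659 = -132*(2 - 58) + 20659 = -132*(-56) + 20659 = 7392 + 20659 = 28051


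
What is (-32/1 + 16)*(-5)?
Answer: 80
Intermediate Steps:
(-32/1 + 16)*(-5) = (-32*1 + 16)*(-5) = (-32 + 16)*(-5) = -16*(-5) = 80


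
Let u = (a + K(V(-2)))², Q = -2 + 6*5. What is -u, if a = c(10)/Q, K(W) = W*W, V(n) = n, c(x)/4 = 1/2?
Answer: -3249/196 ≈ -16.577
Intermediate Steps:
c(x) = 2 (c(x) = 4/2 = 4*(½) = 2)
K(W) = W²
Q = 28 (Q = -2 + 30 = 28)
a = 1/14 (a = 2/28 = 2*(1/28) = 1/14 ≈ 0.071429)
u = 3249/196 (u = (1/14 + (-2)²)² = (1/14 + 4)² = (57/14)² = 3249/196 ≈ 16.577)
-u = -1*3249/196 = -3249/196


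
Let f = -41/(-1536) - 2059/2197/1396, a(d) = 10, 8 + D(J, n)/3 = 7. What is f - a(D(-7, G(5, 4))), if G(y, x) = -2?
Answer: -11746679863/1177732608 ≈ -9.9740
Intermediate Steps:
D(J, n) = -3 (D(J, n) = -24 + 3*7 = -24 + 21 = -3)
f = 30646217/1177732608 (f = -41*(-1/1536) - 2059*1/2197*(1/1396) = 41/1536 - 2059/2197*1/1396 = 41/1536 - 2059/3067012 = 30646217/1177732608 ≈ 0.026021)
f - a(D(-7, G(5, 4))) = 30646217/1177732608 - 1*10 = 30646217/1177732608 - 10 = -11746679863/1177732608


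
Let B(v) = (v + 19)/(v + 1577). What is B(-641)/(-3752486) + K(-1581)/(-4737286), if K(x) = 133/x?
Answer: 427141771535/2192174683945480728 ≈ 1.9485e-7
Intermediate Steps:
B(v) = (19 + v)/(1577 + v)
B(-641)/(-3752486) + K(-1581)/(-4737286) = ((19 - 641)/(1577 - 641))/(-3752486) + (133/(-1581))/(-4737286) = (-622/936)*(-1/3752486) + (133*(-1/1581))*(-1/4737286) = ((1/936)*(-622))*(-1/3752486) - 133/1581*(-1/4737286) = -311/468*(-1/3752486) + 133/7489649166 = 311/1756163448 + 133/7489649166 = 427141771535/2192174683945480728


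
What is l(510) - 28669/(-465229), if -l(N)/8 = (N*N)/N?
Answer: -1898105651/465229 ≈ -4079.9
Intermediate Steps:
l(N) = -8*N (l(N) = -8*N*N/N = -8*N²/N = -8*N)
l(510) - 28669/(-465229) = -8*510 - 28669/(-465229) = -4080 - 28669*(-1)/465229 = -4080 - 1*(-28669/465229) = -4080 + 28669/465229 = -1898105651/465229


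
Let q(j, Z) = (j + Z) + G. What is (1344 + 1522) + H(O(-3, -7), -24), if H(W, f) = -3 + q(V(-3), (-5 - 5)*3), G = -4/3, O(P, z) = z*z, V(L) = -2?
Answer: 8489/3 ≈ 2829.7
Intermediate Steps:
O(P, z) = z²
G = -4/3 (G = -4*⅓ = -4/3 ≈ -1.3333)
q(j, Z) = -4/3 + Z + j (q(j, Z) = (j + Z) - 4/3 = (Z + j) - 4/3 = -4/3 + Z + j)
H(W, f) = -109/3 (H(W, f) = -3 + (-4/3 + (-5 - 5)*3 - 2) = -3 + (-4/3 - 10*3 - 2) = -3 + (-4/3 - 30 - 2) = -3 - 100/3 = -109/3)
(1344 + 1522) + H(O(-3, -7), -24) = (1344 + 1522) - 109/3 = 2866 - 109/3 = 8489/3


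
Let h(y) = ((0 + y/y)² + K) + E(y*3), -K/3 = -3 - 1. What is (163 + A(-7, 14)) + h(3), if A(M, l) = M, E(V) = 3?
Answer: 172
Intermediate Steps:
K = 12 (K = -3*(-3 - 1) = -3*(-4) = 12)
h(y) = 16 (h(y) = ((0 + y/y)² + 12) + 3 = ((0 + 1)² + 12) + 3 = (1² + 12) + 3 = (1 + 12) + 3 = 13 + 3 = 16)
(163 + A(-7, 14)) + h(3) = (163 - 7) + 16 = 156 + 16 = 172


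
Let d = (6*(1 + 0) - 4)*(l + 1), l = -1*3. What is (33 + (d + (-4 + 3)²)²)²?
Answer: 1764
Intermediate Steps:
l = -3
d = -4 (d = (6*(1 + 0) - 4)*(-3 + 1) = (6*1 - 4)*(-2) = (6 - 4)*(-2) = 2*(-2) = -4)
(33 + (d + (-4 + 3)²)²)² = (33 + (-4 + (-4 + 3)²)²)² = (33 + (-4 + (-1)²)²)² = (33 + (-4 + 1)²)² = (33 + (-3)²)² = (33 + 9)² = 42² = 1764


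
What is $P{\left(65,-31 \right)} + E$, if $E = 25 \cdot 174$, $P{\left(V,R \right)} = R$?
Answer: $4319$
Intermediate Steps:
$E = 4350$
$P{\left(65,-31 \right)} + E = -31 + 4350 = 4319$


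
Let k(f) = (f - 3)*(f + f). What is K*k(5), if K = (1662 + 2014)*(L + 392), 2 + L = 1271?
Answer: 122116720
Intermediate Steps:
L = 1269 (L = -2 + 1271 = 1269)
k(f) = 2*f*(-3 + f) (k(f) = (-3 + f)*(2*f) = 2*f*(-3 + f))
K = 6105836 (K = (1662 + 2014)*(1269 + 392) = 3676*1661 = 6105836)
K*k(5) = 6105836*(2*5*(-3 + 5)) = 6105836*(2*5*2) = 6105836*20 = 122116720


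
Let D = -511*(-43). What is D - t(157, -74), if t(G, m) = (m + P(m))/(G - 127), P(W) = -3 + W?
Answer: 659341/30 ≈ 21978.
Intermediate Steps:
t(G, m) = (-3 + 2*m)/(-127 + G) (t(G, m) = (m + (-3 + m))/(G - 127) = (-3 + 2*m)/(-127 + G))
D = 21973
D - t(157, -74) = 21973 - (-3 + 2*(-74))/(-127 + 157) = 21973 - (-3 - 148)/30 = 21973 - (-151)/30 = 21973 - 1*(-151/30) = 21973 + 151/30 = 659341/30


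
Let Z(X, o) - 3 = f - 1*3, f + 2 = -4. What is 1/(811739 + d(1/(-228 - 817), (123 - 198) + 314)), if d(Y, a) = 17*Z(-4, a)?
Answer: 1/811637 ≈ 1.2321e-6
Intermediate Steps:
f = -6 (f = -2 - 4 = -6)
Z(X, o) = -6 (Z(X, o) = 3 + (-6 - 1*3) = 3 + (-6 - 3) = 3 - 9 = -6)
d(Y, a) = -102 (d(Y, a) = 17*(-6) = -102)
1/(811739 + d(1/(-228 - 817), (123 - 198) + 314)) = 1/(811739 - 102) = 1/811637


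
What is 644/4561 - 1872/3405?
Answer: -2115124/5176735 ≈ -0.40858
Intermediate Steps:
644/4561 - 1872/3405 = 644*(1/4561) - 1872*1/3405 = 644/4561 - 624/1135 = -2115124/5176735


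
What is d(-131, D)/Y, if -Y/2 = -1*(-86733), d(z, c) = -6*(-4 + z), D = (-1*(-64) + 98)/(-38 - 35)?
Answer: -45/9637 ≈ -0.0046695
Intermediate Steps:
D = -162/73 (D = (64 + 98)/(-73) = 162*(-1/73) = -162/73 ≈ -2.2192)
d(z, c) = 24 - 6*z
Y = -173466 (Y = -(-2)*(-86733) = -2*86733 = -173466)
d(-131, D)/Y = (24 - 6*(-131))/(-173466) = (24 + 786)*(-1/173466) = 810*(-1/173466) = -45/9637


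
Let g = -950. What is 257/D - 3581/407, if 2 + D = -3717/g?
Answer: 92862373/739519 ≈ 125.57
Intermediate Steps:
D = 1817/950 (D = -2 - 3717/(-950) = -2 - 3717*(-1/950) = -2 + 3717/950 = 1817/950 ≈ 1.9126)
257/D - 3581/407 = 257/(1817/950) - 3581/407 = 257*(950/1817) - 3581*1/407 = 244150/1817 - 3581/407 = 92862373/739519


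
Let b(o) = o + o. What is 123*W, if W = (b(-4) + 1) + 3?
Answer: -492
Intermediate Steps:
b(o) = 2*o
W = -4 (W = (2*(-4) + 1) + 3 = (-8 + 1) + 3 = -7 + 3 = -4)
123*W = 123*(-4) = -492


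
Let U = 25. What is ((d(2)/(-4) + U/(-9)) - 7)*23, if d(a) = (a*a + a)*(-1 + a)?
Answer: -4669/18 ≈ -259.39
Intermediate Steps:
d(a) = (-1 + a)*(a + a²) (d(a) = (a² + a)*(-1 + a) = (a + a²)*(-1 + a) = (-1 + a)*(a + a²))
((d(2)/(-4) + U/(-9)) - 7)*23 = (((2³ - 1*2)/(-4) + 25/(-9)) - 7)*23 = (((8 - 2)*(-¼) + 25*(-⅑)) - 7)*23 = ((6*(-¼) - 25/9) - 7)*23 = ((-3/2 - 25/9) - 7)*23 = (-77/18 - 7)*23 = -203/18*23 = -4669/18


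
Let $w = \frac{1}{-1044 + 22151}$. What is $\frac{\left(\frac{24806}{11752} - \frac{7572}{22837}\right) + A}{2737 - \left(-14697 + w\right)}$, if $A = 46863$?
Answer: $\frac{132737588871628865}{49379238662670644} \approx 2.6881$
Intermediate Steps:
$w = \frac{1}{21107} \approx 4.7378 \cdot 10^{-5}$
$\frac{\left(\frac{24806}{11752} - \frac{7572}{22837}\right) + A}{2737 - \left(-14697 + w\right)} = \frac{\left(\frac{24806}{11752} - \frac{7572}{22837}\right) + 46863}{2737 + \left(14697 - \frac{1}{21107}\right)} = \frac{\left(24806 \cdot \frac{1}{11752} - \frac{7572}{22837}\right) + 46863}{2737 + \left(14697 - \frac{1}{21107}\right)} = \frac{\left(\frac{12403}{5876} - \frac{7572}{22837}\right) + 46863}{2737 + \frac{310209578}{21107}} = \frac{\frac{238754239}{134190212} + 46863}{\frac{367979437}{21107}} = \frac{6288794659195}{134190212} \cdot \frac{21107}{367979437} = \frac{132737588871628865}{49379238662670644}$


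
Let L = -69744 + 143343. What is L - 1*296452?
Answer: -222853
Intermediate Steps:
L = 73599
L - 1*296452 = 73599 - 1*296452 = 73599 - 296452 = -222853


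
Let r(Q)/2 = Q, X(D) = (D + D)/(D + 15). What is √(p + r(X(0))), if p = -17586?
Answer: 3*I*√1954 ≈ 132.61*I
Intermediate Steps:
X(D) = 2*D/(15 + D) (X(D) = (2*D)/(15 + D) = 2*D/(15 + D))
r(Q) = 2*Q
√(p + r(X(0))) = √(-17586 + 2*(2*0/(15 + 0))) = √(-17586 + 2*(2*0/15)) = √(-17586 + 2*(2*0*(1/15))) = √(-17586 + 2*0) = √(-17586 + 0) = √(-17586) = 3*I*√1954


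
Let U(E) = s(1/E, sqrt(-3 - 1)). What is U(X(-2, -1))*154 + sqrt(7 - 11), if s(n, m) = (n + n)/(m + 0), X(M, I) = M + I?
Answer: 160*I/3 ≈ 53.333*I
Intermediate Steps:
X(M, I) = I + M
s(n, m) = 2*n/m (s(n, m) = (2*n)/m = 2*n/m)
U(E) = -I/E (U(E) = 2/(E*(sqrt(-3 - 1))) = 2/(E*(sqrt(-4))) = 2/(E*((2*I))) = 2*(-I/2)/E = -I/E)
U(X(-2, -1))*154 + sqrt(7 - 11) = -I/(-1 - 2)*154 + sqrt(7 - 11) = -1*I/(-3)*154 + sqrt(-4) = -1*I*(-1/3)*154 + 2*I = (I/3)*154 + 2*I = 154*I/3 + 2*I = 160*I/3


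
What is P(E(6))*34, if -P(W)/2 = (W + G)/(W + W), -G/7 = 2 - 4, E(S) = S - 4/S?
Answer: -493/4 ≈ -123.25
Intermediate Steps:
E(S) = S - 4/S
G = 14 (G = -7*(2 - 4) = -7*(-2) = 14)
P(W) = -(14 + W)/W (P(W) = -2*(W + 14)/(W + W) = -2*(14 + W)/(2*W) = -2*(14 + W)*1/(2*W) = -(14 + W)/W)
P(E(6))*34 = ((-14 - (6 - 4/6))/(6 - 4/6))*34 = ((-14 - (6 - 4*1/6))/(6 - 4*1/6))*34 = ((-14 - (6 - 2/3))/(6 - 2/3))*34 = ((-14 - 1*16/3)/(16/3))*34 = (3*(-14 - 16/3)/16)*34 = ((3/16)*(-58/3))*34 = -29/8*34 = -493/4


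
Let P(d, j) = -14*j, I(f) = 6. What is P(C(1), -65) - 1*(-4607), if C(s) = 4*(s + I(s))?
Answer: 5517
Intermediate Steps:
C(s) = 24 + 4*s (C(s) = 4*(s + 6) = 4*(6 + s) = 24 + 4*s)
P(C(1), -65) - 1*(-4607) = -14*(-65) - 1*(-4607) = 910 + 4607 = 5517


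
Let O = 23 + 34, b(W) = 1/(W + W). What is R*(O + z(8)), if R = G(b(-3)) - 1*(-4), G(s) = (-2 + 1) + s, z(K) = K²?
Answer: 2057/6 ≈ 342.83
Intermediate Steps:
b(W) = 1/(2*W)
O = 57
G(s) = -1 + s
R = 17/6 (R = (-1 + (½)/(-3)) - 1*(-4) = (-1 + (½)*(-⅓)) + 4 = (-1 - ⅙) + 4 = -7/6 + 4 = 17/6 ≈ 2.8333)
R*(O + z(8)) = 17*(57 + 8²)/6 = 17*(57 + 64)/6 = (17/6)*121 = 2057/6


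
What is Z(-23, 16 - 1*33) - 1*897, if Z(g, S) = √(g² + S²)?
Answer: -897 + √818 ≈ -868.40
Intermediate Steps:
Z(g, S) = √(S² + g²)
Z(-23, 16 - 1*33) - 1*897 = √((16 - 1*33)² + (-23)²) - 1*897 = √((16 - 33)² + 529) - 897 = √((-17)² + 529) - 897 = √(289 + 529) - 897 = √818 - 897 = -897 + √818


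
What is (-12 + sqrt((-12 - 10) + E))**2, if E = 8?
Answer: (12 - I*sqrt(14))**2 ≈ 130.0 - 89.8*I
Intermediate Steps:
(-12 + sqrt((-12 - 10) + E))**2 = (-12 + sqrt((-12 - 10) + 8))**2 = (-12 + sqrt(-22 + 8))**2 = (-12 + sqrt(-14))**2 = (-12 + I*sqrt(14))**2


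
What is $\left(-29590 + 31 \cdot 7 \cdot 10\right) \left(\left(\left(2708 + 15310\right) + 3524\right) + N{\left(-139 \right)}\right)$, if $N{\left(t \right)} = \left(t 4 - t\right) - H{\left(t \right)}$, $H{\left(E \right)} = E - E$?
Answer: $-579247500$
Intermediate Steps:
$H{\left(E \right)} = 0$
$N{\left(t \right)} = 3 t$ ($N{\left(t \right)} = \left(t 4 - t\right) - 0 = \left(4 t - t\right) + 0 = 3 t + 0 = 3 t$)
$\left(-29590 + 31 \cdot 7 \cdot 10\right) \left(\left(\left(2708 + 15310\right) + 3524\right) + N{\left(-139 \right)}\right) = \left(-29590 + 31 \cdot 7 \cdot 10\right) \left(\left(\left(2708 + 15310\right) + 3524\right) + 3 \left(-139\right)\right) = \left(-29590 + 217 \cdot 10\right) \left(\left(18018 + 3524\right) - 417\right) = \left(-29590 + 2170\right) \left(21542 - 417\right) = \left(-27420\right) 21125 = -579247500$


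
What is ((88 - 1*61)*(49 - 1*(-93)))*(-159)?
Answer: -609606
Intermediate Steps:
((88 - 1*61)*(49 - 1*(-93)))*(-159) = ((88 - 61)*(49 + 93))*(-159) = (27*142)*(-159) = 3834*(-159) = -609606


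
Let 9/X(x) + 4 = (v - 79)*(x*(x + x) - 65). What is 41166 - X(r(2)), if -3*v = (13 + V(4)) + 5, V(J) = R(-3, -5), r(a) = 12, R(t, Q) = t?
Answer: 771286185/18736 ≈ 41166.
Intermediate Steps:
V(J) = -3
v = -5 (v = -((13 - 3) + 5)/3 = -(10 + 5)/3 = -⅓*15 = -5)
X(x) = 9/(5456 - 168*x²) (X(x) = 9/(-4 + (-5 - 79)*(x*(x + x) - 65)) = 9/(-4 - 84*(x*(2*x) - 65)) = 9/(-4 - 84*(2*x² - 65)) = 9/(-4 - 84*(-65 + 2*x²)) = 9/(-4 + (5460 - 168*x²)) = 9/(5456 - 168*x²))
41166 - X(r(2)) = 41166 - (-9)/(-5456 + 168*12²) = 41166 - (-9)/(-5456 + 168*144) = 41166 - (-9)/(-5456 + 24192) = 41166 - (-9)/18736 = 41166 - 1*(-9/18736) = 41166 + 9/18736 = 771286185/18736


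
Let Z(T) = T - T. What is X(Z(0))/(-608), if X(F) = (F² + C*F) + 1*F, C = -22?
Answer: 0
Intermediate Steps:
Z(T) = 0
X(F) = F² - 21*F (X(F) = (F² - 22*F) + 1*F = (F² - 22*F) + F = F² - 21*F)
X(Z(0))/(-608) = (0*(-21 + 0))/(-608) = (0*(-21))*(-1/608) = 0*(-1/608) = 0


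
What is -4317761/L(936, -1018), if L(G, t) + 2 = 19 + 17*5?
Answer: -4317761/102 ≈ -42331.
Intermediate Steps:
L(G, t) = 102 (L(G, t) = -2 + (19 + 17*5) = -2 + (19 + 85) = -2 + 104 = 102)
-4317761/L(936, -1018) = -4317761/102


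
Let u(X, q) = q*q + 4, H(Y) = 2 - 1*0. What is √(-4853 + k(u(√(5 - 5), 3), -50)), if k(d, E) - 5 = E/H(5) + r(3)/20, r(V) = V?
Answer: I*√487285/10 ≈ 69.806*I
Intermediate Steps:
H(Y) = 2 (H(Y) = 2 + 0 = 2)
u(X, q) = 4 + q² (u(X, q) = q² + 4 = 4 + q²)
k(d, E) = 103/20 + E/2 (k(d, E) = 5 + (E/2 + 3/20) = 5 + (3/20 + E/2) = 103/20 + E/2)
√(-4853 + k(u(√(5 - 5), 3), -50)) = √(-4853 + (103/20 + (½)*(-50))) = √(-4853 + (103/20 - 25)) = √(-4853 - 397/20) = √(-97457/20) = I*√487285/10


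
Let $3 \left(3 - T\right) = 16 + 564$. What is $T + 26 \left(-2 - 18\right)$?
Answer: $- \frac{2131}{3} \approx -710.33$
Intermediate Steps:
$T = - \frac{571}{3}$ ($T = 3 - \frac{16 + 564}{3} = 3 - \frac{580}{3} = - \frac{571}{3} \approx -190.33$)
$T + 26 \left(-2 - 18\right) = - \frac{571}{3} + 26 \left(-2 - 18\right) = - \frac{571}{3} + 26 \left(-20\right) = - \frac{571}{3} - 520 = - \frac{2131}{3}$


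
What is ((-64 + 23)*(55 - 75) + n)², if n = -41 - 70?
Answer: 502681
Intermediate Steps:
n = -111
((-64 + 23)*(55 - 75) + n)² = ((-64 + 23)*(55 - 75) - 111)² = (-41*(-20) - 111)² = (820 - 111)² = 709² = 502681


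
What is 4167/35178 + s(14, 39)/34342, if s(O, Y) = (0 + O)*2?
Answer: 311879/2614898 ≈ 0.11927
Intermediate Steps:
s(O, Y) = 2*O (s(O, Y) = O*2 = 2*O)
4167/35178 + s(14, 39)/34342 = 4167/35178 + (2*14)/34342 = 4167*(1/35178) + 28*(1/34342) = 1389/11726 + 2/2453 = 311879/2614898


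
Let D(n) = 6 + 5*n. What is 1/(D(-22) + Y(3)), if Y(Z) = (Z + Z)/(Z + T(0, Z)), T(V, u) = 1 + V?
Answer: -2/205 ≈ -0.0097561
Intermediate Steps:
Y(Z) = 2*Z/(1 + Z) (Y(Z) = (Z + Z)/(Z + (1 + 0)) = (2*Z)/(Z + 1) = (2*Z)/(1 + Z) = 2*Z/(1 + Z))
1/(D(-22) + Y(3)) = 1/((6 + 5*(-22)) + 2*3/(1 + 3)) = 1/((6 - 110) + 2*3/4) = 1/(-104 + 2*3*(¼)) = 1/(-104 + 3/2) = 1/(-205/2) = -2/205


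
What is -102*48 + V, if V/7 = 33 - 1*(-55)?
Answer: -4280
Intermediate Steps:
V = 616 (V = 7*(33 - 1*(-55)) = 7*(33 + 55) = 7*88 = 616)
-102*48 + V = -102*48 + 616 = -4896 + 616 = -4280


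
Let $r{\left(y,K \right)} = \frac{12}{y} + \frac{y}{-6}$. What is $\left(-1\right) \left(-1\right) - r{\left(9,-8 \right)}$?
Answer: $\frac{7}{6} \approx 1.1667$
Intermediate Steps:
$r{\left(y,K \right)} = \frac{12}{y} - \frac{y}{6}$ ($r{\left(y,K \right)} = \frac{12}{y} + y \left(- \frac{1}{6}\right) = \frac{12}{y} - \frac{y}{6}$)
$\left(-1\right) \left(-1\right) - r{\left(9,-8 \right)} = \left(-1\right) \left(-1\right) - \left(\frac{12}{9} - \frac{3}{2}\right) = 1 - \left(12 \cdot \frac{1}{9} - \frac{3}{2}\right) = 1 - \left(\frac{4}{3} - \frac{3}{2}\right) = 1 - - \frac{1}{6} = 1 + \frac{1}{6} = \frac{7}{6}$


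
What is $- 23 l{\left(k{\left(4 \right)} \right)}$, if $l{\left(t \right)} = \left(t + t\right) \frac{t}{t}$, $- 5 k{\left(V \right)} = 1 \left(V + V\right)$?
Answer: $\frac{368}{5} \approx 73.6$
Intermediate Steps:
$k{\left(V \right)} = - \frac{2 V}{5}$ ($k{\left(V \right)} = - \frac{1 \left(V + V\right)}{5} = - \frac{1 \cdot 2 V}{5} = - \frac{2 V}{5}$)
$l{\left(t \right)} = 2 t$ ($l{\left(t \right)} = 2 t 1 = 2 t$)
$- 23 l{\left(k{\left(4 \right)} \right)} = - 23 \cdot 2 \left(\left(- \frac{2}{5}\right) 4\right) = - 23 \cdot 2 \left(- \frac{8}{5}\right) = \left(-23\right) \left(- \frac{16}{5}\right) = \frac{368}{5}$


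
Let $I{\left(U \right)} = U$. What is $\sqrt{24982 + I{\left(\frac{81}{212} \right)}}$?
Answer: $\frac{\sqrt{280702045}}{106} \approx 158.06$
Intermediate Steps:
$\sqrt{24982 + I{\left(\frac{81}{212} \right)}} = \sqrt{24982 + \frac{81}{212}} = \sqrt{\frac{5296265}{212}} = \frac{\sqrt{280702045}}{106}$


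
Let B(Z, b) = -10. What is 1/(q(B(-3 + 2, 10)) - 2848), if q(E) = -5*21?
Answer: -1/2953 ≈ -0.00033864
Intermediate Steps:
q(E) = -105
1/(q(B(-3 + 2, 10)) - 2848) = 1/(-105 - 2848) = 1/(-2953) = -1/2953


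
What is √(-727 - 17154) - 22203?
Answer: -22203 + I*√17881 ≈ -22203.0 + 133.72*I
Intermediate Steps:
√(-727 - 17154) - 22203 = √(-17881) - 22203 = I*√17881 - 22203 = -22203 + I*√17881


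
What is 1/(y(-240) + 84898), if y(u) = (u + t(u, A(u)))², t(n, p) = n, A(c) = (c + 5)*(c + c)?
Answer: 1/315298 ≈ 3.1716e-6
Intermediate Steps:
A(c) = 2*c*(5 + c) (A(c) = (5 + c)*(2*c) = 2*c*(5 + c))
y(u) = 4*u² (y(u) = (u + u)² = (2*u)² = 4*u²)
1/(y(-240) + 84898) = 1/(4*(-240)² + 84898) = 1/(4*57600 + 84898) = 1/(230400 + 84898) = 1/315298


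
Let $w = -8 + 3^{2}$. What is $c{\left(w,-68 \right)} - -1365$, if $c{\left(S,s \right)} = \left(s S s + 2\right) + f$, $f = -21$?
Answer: $5970$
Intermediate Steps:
$w = 1$ ($w = -8 + 9 = 1$)
$c{\left(S,s \right)} = -19 + S s^{2}$ ($c{\left(S,s \right)} = \left(s S s + 2\right) - 21 = \left(S s s + 2\right) - 21 = \left(S s^{2} + 2\right) - 21 = \left(2 + S s^{2}\right) - 21 = -19 + S s^{2}$)
$c{\left(w,-68 \right)} - -1365 = \left(-19 + 1 \left(-68\right)^{2}\right) - -1365 = \left(-19 + 1 \cdot 4624\right) + 1365 = \left(-19 + 4624\right) + 1365 = 4605 + 1365 = 5970$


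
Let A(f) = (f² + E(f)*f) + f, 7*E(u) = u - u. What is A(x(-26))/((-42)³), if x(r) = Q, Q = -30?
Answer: -145/12348 ≈ -0.011743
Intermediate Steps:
x(r) = -30
E(u) = 0 (E(u) = (u - u)/7 = (⅐)*0 = 0)
A(f) = f + f² (A(f) = (f² + 0*f) + f = (f² + 0) + f = f² + f = f + f²)
A(x(-26))/((-42)³) = (-30*(1 - 30))/((-42)³) = -30*(-29)/(-74088) = 870*(-1/74088) = -145/12348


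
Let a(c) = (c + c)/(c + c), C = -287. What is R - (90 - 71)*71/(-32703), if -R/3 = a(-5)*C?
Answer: 28158632/32703 ≈ 861.04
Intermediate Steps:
a(c) = 1 (a(c) = (2*c)/((2*c)) = (2*c)*(1/(2*c)) = 1)
R = 861 (R = -3*(-287) = 861)
R - (90 - 71)*71/(-32703) = 861 - (90 - 71)*71/(-32703) = 861 - 19*71*(-1)/32703 = 861 - 1349*(-1)/32703 = 861 - 1*(-1349/32703) = 861 + 1349/32703 = 28158632/32703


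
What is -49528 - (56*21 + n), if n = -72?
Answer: -50632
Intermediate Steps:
-49528 - (56*21 + n) = -49528 - (56*21 - 72) = -49528 - (1176 - 72) = -49528 - 1*1104 = -49528 - 1104 = -50632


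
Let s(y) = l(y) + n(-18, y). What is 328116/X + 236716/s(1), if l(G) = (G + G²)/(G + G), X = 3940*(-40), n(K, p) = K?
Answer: -9328004893/669800 ≈ -13927.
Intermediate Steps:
X = -157600
l(G) = (G + G²)/(2*G) (l(G) = (G + G²)/((2*G)) = (G + G²)*(1/(2*G)) = (G + G²)/(2*G))
s(y) = -35/2 + y/2 (s(y) = (½ + y/2) - 18 = -35/2 + y/2)
328116/X + 236716/s(1) = 328116/(-157600) + 236716/(-35/2 + (½)*1) = 328116*(-1/157600) + 236716/(-35/2 + ½) = -82029/39400 + 236716/(-17) = -82029/39400 + 236716*(-1/17) = -82029/39400 - 236716/17 = -9328004893/669800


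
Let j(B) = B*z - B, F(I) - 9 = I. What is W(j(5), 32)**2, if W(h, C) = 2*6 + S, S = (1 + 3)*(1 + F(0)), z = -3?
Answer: 2704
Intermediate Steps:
F(I) = 9 + I
j(B) = -4*B (j(B) = B*(-3) - B = -3*B - B = -4*B)
S = 40 (S = (1 + 3)*(1 + (9 + 0)) = 4*(1 + 9) = 4*10 = 40)
W(h, C) = 52 (W(h, C) = 2*6 + 40 = 12 + 40 = 52)
W(j(5), 32)**2 = 52**2 = 2704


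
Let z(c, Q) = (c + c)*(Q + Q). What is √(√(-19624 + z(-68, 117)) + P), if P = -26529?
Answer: √(-26529 + 2*I*√12862) ≈ 0.6963 + 162.88*I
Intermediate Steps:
z(c, Q) = 4*Q*c (z(c, Q) = (2*c)*(2*Q) = 4*Q*c)
√(√(-19624 + z(-68, 117)) + P) = √(√(-19624 + 4*117*(-68)) - 26529) = √(√(-19624 - 31824) - 26529) = √(√(-51448) - 26529) = √(2*I*√12862 - 26529) = √(-26529 + 2*I*√12862)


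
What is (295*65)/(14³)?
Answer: 19175/2744 ≈ 6.9880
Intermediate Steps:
(295*65)/(14³) = 19175/2744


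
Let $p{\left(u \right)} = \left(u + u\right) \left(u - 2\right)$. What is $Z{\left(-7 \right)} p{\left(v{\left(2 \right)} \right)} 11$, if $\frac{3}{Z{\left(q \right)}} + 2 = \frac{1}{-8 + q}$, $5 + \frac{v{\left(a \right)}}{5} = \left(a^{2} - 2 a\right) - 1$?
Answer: $- \frac{950400}{31} \approx -30658.0$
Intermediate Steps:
$v{\left(a \right)} = -30 - 10 a + 5 a^{2}$ ($v{\left(a \right)} = -25 + 5 \left(\left(a^{2} - 2 a\right) - 1\right) = -25 + 5 \left(-1 + a^{2} - 2 a\right) = -25 - \left(5 - 5 a^{2} + 10 a\right) = -30 - 10 a + 5 a^{2}$)
$Z{\left(q \right)} = \frac{3}{-2 + \frac{1}{-8 + q}}$
$p{\left(u \right)} = 2 u \left(-2 + u\right)$
$Z{\left(-7 \right)} p{\left(v{\left(2 \right)} \right)} 11 = \frac{3 \left(8 - -7\right)}{-17 + 2 \left(-7\right)} 2 \left(-30 - 20 + 5 \cdot 2^{2}\right) \left(-2 - \left(50 - 20\right)\right) 11 = \frac{3 \left(8 + 7\right)}{-17 - 14} \cdot 2 \left(-30 - 20 + 5 \cdot 4\right) \left(-2 - 30\right) 11 = 3 \frac{1}{-31} \cdot 15 \cdot 2 \left(-30 - 20 + 20\right) \left(-2 - 30\right) 11 = 3 \left(- \frac{1}{31}\right) 15 \cdot 2 \left(-30\right) \left(-2 - 30\right) 11 = - \frac{45 \cdot 2 \left(-30\right) \left(-32\right) 11}{31} = - \frac{45 \cdot 1920 \cdot 11}{31} = \left(- \frac{45}{31}\right) 21120 = - \frac{950400}{31}$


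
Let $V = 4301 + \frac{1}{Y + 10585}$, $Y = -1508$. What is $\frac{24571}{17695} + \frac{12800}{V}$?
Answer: $\frac{1507580202819}{345407974855} \approx 4.3646$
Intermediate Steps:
$V = \frac{39040178}{9077}$ ($V = 4301 + \frac{1}{-1508 + 10585} = 4301 + \frac{1}{9077} = \frac{39040178}{9077} \approx 4301.0$)
$\frac{24571}{17695} + \frac{12800}{V} = \frac{24571}{17695} + \frac{12800}{\frac{39040178}{9077}} = 24571 \cdot \frac{1}{17695} + 12800 \cdot \frac{9077}{39040178} = \frac{24571}{17695} + \frac{58092800}{19520089} = \frac{1507580202819}{345407974855}$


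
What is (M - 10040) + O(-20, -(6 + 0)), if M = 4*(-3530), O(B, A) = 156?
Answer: -24004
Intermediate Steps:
M = -14120
(M - 10040) + O(-20, -(6 + 0)) = (-14120 - 10040) + 156 = -24160 + 156 = -24004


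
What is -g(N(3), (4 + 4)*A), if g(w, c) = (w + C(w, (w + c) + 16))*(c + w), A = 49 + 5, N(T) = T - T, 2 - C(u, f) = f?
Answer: 192672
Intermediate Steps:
C(u, f) = 2 - f
N(T) = 0
A = 54
g(w, c) = (-14 - c)*(c + w) (g(w, c) = (w + (2 - ((w + c) + 16)))*(c + w) = (w + (2 - ((c + w) + 16)))*(c + w) = (w + (2 - (16 + c + w)))*(c + w) = (w + (2 + (-16 - c - w)))*(c + w) = (w + (-14 - c - w))*(c + w) = (-14 - c)*(c + w))
-g(N(3), (4 + 4)*A) = -(-((4 + 4)*54)² - 14*(4 + 4)*54 - 14*0 - 1*(4 + 4)*54*0) = -(-(8*54)² - 112*54 + 0 - 1*8*54*0) = -(-1*432² - 14*432 + 0 - 1*432*0) = -(-1*186624 - 6048 + 0 + 0) = -(-186624 - 6048 + 0 + 0) = -1*(-192672) = 192672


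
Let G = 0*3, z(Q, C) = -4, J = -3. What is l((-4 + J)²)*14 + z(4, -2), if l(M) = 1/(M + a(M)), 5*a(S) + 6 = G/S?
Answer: -886/239 ≈ -3.7071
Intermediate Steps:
G = 0
a(S) = -6/5 (a(S) = -6/5 + (0/S)/5 = -6/5 + (⅕)*0 = -6/5 + 0 = -6/5)
l(M) = 1/(-6/5 + M) (l(M) = 1/(M - 6/5) = 1/(-6/5 + M))
l((-4 + J)²)*14 + z(4, -2) = (5/(-6 + 5*(-4 - 3)²))*14 - 4 = (5/(-6 + 5*(-7)²))*14 - 4 = (5/(-6 + 5*49))*14 - 4 = (5/(-6 + 245))*14 - 4 = (5/239)*14 - 4 = 70/239 - 4 = -886/239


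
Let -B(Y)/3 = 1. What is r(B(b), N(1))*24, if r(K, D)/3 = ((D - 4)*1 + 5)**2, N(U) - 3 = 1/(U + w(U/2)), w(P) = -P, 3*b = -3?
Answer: 2592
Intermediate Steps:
b = -1 (b = (1/3)*(-3) = -1)
B(Y) = -3 (B(Y) = -3*1 = -3)
N(U) = 3 + 2/U (N(U) = 3 + 1/(U - U/2) = 3 + 1/(U/2) = 3 + 2/U)
r(K, D) = 3*(1 + D)**2 (r(K, D) = 3*((D - 4)*1 + 5)**2 = 3*((-4 + D)*1 + 5)**2 = 3*((-4 + D) + 5)**2 = 3*(1 + D)**2)
r(B(b), N(1))*24 = (3*(1 + (3 + 2/1))**2)*24 = (3*(1 + (3 + 2*1))**2)*24 = (3*(1 + (3 + 2))**2)*24 = (3*(1 + 5)**2)*24 = (3*6**2)*24 = (3*36)*24 = 108*24 = 2592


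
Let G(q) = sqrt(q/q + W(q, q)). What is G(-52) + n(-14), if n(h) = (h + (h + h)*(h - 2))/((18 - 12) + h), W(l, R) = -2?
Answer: -217/4 + I ≈ -54.25 + 1.0*I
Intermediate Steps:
G(q) = I (G(q) = sqrt(q/q - 2) = sqrt(1 - 2) = sqrt(-1) = I)
n(h) = (h + 2*h*(-2 + h))/(6 + h) (n(h) = (h + (2*h)*(-2 + h))/(6 + h) = (h + 2*h*(-2 + h))/(6 + h))
G(-52) + n(-14) = I - 14*(-3 + 2*(-14))/(6 - 14) = I - 14*(-3 - 28)/(-8) = I - 14*(-1/8)*(-31) = I - 217/4 = -217/4 + I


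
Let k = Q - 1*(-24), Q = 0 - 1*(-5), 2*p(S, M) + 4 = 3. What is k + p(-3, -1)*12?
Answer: 23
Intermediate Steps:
p(S, M) = -½ (p(S, M) = -2 + (½)*3 = -2 + 3/2 = -½)
Q = 5 (Q = 0 + 5 = 5)
k = 29 (k = 5 - 1*(-24) = 5 + 24 = 29)
k + p(-3, -1)*12 = 29 - ½*12 = 29 - 6 = 23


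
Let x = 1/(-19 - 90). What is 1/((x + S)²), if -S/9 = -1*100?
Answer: 11881/9623413801 ≈ 1.2346e-6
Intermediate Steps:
S = 900 (S = -(-9)*100 = -9*(-100) = 900)
x = -1/109 (x = 1/(-109) = -1/109 ≈ -0.0091743)
1/((x + S)²) = 1/((-1/109 + 900)²) = 1/((98099/109)²) = 1/(9623413801/11881) = 11881/9623413801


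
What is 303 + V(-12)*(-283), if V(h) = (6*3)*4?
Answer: -20073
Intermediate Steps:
V(h) = 72 (V(h) = 18*4 = 72)
303 + V(-12)*(-283) = 303 + 72*(-283) = 303 - 20376 = -20073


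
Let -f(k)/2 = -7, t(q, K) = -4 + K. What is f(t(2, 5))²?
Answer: 196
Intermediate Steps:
f(k) = 14 (f(k) = -2*(-7) = 14)
f(t(2, 5))² = 14² = 196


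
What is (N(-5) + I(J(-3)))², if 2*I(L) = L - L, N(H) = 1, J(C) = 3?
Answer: 1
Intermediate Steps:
I(L) = 0 (I(L) = (L - L)/2 = (½)*0 = 0)
(N(-5) + I(J(-3)))² = (1 + 0)² = 1² = 1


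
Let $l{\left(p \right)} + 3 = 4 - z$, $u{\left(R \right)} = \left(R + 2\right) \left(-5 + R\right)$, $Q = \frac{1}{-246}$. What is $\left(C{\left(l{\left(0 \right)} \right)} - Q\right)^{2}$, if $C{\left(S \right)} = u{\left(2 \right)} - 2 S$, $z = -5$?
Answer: $\frac{34845409}{60516} \approx 575.8$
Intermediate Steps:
$Q = - \frac{1}{246} \approx -0.004065$
$u{\left(R \right)} = \left(-5 + R\right) \left(2 + R\right)$ ($u{\left(R \right)} = \left(2 + R\right) \left(-5 + R\right) = \left(-5 + R\right) \left(2 + R\right)$)
$l{\left(p \right)} = 6$ ($l{\left(p \right)} = -3 + \left(4 - -5\right) = -3 + \left(4 + 5\right) = -3 + 9 = 6$)
$C{\left(S \right)} = -12 - 2 S$ ($C{\left(S \right)} = \left(-10 + 2^{2} - 6\right) - 2 S = \left(-10 + 4 - 6\right) - 2 S = -12 - 2 S$)
$\left(C{\left(l{\left(0 \right)} \right)} - Q\right)^{2} = \left(\left(-12 - 12\right) - - \frac{1}{246}\right)^{2} = \left(\left(-12 - 12\right) + \frac{1}{246}\right)^{2} = \left(-24 + \frac{1}{246}\right)^{2} = \left(- \frac{5903}{246}\right)^{2} = \frac{34845409}{60516}$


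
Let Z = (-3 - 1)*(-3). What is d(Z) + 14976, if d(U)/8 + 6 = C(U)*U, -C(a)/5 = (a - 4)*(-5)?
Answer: 34128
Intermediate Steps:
Z = 12 (Z = -4*(-3) = 12)
C(a) = -100 + 25*a (C(a) = -5*(a - 4)*(-5) = -5*(-4 + a)*(-5) = -5*(20 - 5*a) = -100 + 25*a)
d(U) = -48 + 8*U*(-100 + 25*U) (d(U) = -48 + 8*((-100 + 25*U)*U) = -48 + 8*(U*(-100 + 25*U)) = -48 + 8*U*(-100 + 25*U))
d(Z) + 14976 = (-48 + 200*12*(-4 + 12)) + 14976 = (-48 + 200*12*8) + 14976 = (-48 + 19200) + 14976 = 19152 + 14976 = 34128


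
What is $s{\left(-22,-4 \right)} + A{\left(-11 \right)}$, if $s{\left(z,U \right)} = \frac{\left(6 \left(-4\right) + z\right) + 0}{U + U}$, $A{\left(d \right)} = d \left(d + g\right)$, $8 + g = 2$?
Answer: $\frac{771}{4} \approx 192.75$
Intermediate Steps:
$g = -6$ ($g = -8 + 2 = -6$)
$A{\left(d \right)} = d \left(-6 + d\right)$ ($A{\left(d \right)} = d \left(d - 6\right) = d \left(-6 + d\right)$)
$s{\left(z,U \right)} = \frac{-24 + z}{2 U}$ ($s{\left(z,U \right)} = \frac{\left(-24 + z\right) + 0}{2 U} = \left(-24 + z\right) \frac{1}{2 U} = \frac{-24 + z}{2 U}$)
$s{\left(-22,-4 \right)} + A{\left(-11 \right)} = \frac{-24 - 22}{2 \left(-4\right)} - 11 \left(-6 - 11\right) = \frac{1}{2} \left(- \frac{1}{4}\right) \left(-46\right) - -187 = \frac{23}{4} + 187 = \frac{771}{4}$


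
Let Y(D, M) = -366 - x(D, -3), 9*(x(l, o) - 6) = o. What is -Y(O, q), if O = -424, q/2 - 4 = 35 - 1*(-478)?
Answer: 1115/3 ≈ 371.67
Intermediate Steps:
q = 1034 (q = 8 + 2*(35 - 1*(-478)) = 8 + 2*(35 + 478) = 8 + 2*513 = 8 + 1026 = 1034)
x(l, o) = 6 + o/9
Y(D, M) = -1115/3 (Y(D, M) = -366 - (6 + (⅑)*(-3)) = -366 - (6 - ⅓) = -366 - 1*17/3 = -366 - 17/3 = -1115/3)
-Y(O, q) = -1*(-1115/3) = 1115/3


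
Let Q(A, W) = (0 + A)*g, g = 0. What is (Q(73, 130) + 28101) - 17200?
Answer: 10901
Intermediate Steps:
Q(A, W) = 0 (Q(A, W) = (0 + A)*0 = A*0 = 0)
(Q(73, 130) + 28101) - 17200 = (0 + 28101) - 17200 = 28101 - 17200 = 10901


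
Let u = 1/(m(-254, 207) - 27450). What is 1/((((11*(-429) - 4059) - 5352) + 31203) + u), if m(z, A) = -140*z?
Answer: 8110/138462031 ≈ 5.8572e-5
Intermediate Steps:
u = 1/8110 (u = 1/(-140*(-254) - 27450) = 1/(35560 - 27450) = 1/8110 ≈ 0.00012330)
1/((((11*(-429) - 4059) - 5352) + 31203) + u) = 1/((((11*(-429) - 4059) - 5352) + 31203) + 1/8110) = 1/((((-4719 - 4059) - 5352) + 31203) + 1/8110) = 1/(((-8778 - 5352) + 31203) + 1/8110) = 1/((-14130 + 31203) + 1/8110) = 1/(17073 + 1/8110) = 1/(138462031/8110) = 8110/138462031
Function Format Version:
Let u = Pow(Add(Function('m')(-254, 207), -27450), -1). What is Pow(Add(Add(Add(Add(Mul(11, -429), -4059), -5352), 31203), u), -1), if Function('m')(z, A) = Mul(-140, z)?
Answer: Rational(8110, 138462031) ≈ 5.8572e-5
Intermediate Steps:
u = Rational(1, 8110) (u = Pow(Add(Mul(-140, -254), -27450), -1) = Pow(Add(35560, -27450), -1) = Pow(8110, -1) = Rational(1, 8110) ≈ 0.00012330)
Pow(Add(Add(Add(Add(Mul(11, -429), -4059), -5352), 31203), u), -1) = Pow(Add(Add(Add(Add(Mul(11, -429), -4059), -5352), 31203), Rational(1, 8110)), -1) = Pow(Add(Add(Add(Add(-4719, -4059), -5352), 31203), Rational(1, 8110)), -1) = Pow(Add(Add(Add(-8778, -5352), 31203), Rational(1, 8110)), -1) = Pow(Add(Add(-14130, 31203), Rational(1, 8110)), -1) = Pow(Add(17073, Rational(1, 8110)), -1) = Pow(Rational(138462031, 8110), -1) = Rational(8110, 138462031)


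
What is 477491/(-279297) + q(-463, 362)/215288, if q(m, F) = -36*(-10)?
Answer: -12837191936/7516161567 ≈ -1.7079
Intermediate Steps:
q(m, F) = 360
477491/(-279297) + q(-463, 362)/215288 = 477491/(-279297) + 360/215288 = 477491*(-1/279297) + 360*(1/215288) = -477491/279297 + 45/26911 = -12837191936/7516161567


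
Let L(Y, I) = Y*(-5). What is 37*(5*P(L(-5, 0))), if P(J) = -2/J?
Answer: -74/5 ≈ -14.800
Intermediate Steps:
L(Y, I) = -5*Y
37*(5*P(L(-5, 0))) = 37*(5*(-2/((-5*(-5))))) = 37*(5*(-2/25)) = 37*(-⅖) = -74/5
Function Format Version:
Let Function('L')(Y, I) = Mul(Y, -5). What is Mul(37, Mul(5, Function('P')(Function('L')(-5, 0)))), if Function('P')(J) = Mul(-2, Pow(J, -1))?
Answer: Rational(-74, 5) ≈ -14.800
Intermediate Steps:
Function('L')(Y, I) = Mul(-5, Y)
Mul(37, Mul(5, Function('P')(Function('L')(-5, 0)))) = Mul(37, Mul(5, Mul(-2, Pow(Mul(-5, -5), -1)))) = Mul(37, Mul(5, Mul(-2, Pow(25, -1)))) = Mul(37, Mul(5, Mul(-2, Rational(1, 25)))) = Mul(37, Mul(5, Rational(-2, 25))) = Mul(37, Rational(-2, 5)) = Rational(-74, 5)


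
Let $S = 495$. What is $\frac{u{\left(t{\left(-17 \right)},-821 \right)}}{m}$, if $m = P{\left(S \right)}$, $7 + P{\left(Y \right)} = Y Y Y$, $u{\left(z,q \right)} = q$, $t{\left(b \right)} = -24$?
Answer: $- \frac{821}{121287368} \approx -6.769 \cdot 10^{-6}$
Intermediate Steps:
$P{\left(Y \right)} = -7 + Y^{3}$ ($P{\left(Y \right)} = -7 + Y Y Y = -7 + Y^{2} Y = -7 + Y^{3}$)
$m = 121287368$ ($m = -7 + 495^{3} = -7 + 121287375 = 121287368$)
$\frac{u{\left(t{\left(-17 \right)},-821 \right)}}{m} = - \frac{821}{121287368}$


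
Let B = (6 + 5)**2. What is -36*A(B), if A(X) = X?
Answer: -4356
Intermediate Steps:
B = 121 (B = 11**2 = 121)
-36*A(B) = -36*121 = -4356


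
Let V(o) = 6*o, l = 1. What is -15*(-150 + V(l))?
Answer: 2160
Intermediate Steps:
-15*(-150 + V(l)) = -15*(-150 + 6*1) = -15*(-150 + 6) = -15*(-144) = 2160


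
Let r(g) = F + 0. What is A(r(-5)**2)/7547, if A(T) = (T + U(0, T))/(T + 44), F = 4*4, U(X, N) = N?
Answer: 128/566025 ≈ 0.00022614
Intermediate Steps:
F = 16
r(g) = 16 (r(g) = 16 + 0 = 16)
A(T) = 2*T/(44 + T) (A(T) = (T + T)/(T + 44) = (2*T)/(44 + T) = 2*T/(44 + T))
A(r(-5)**2)/7547 = (2*16**2/(44 + 16**2))/7547 = (2*256/(44 + 256))*(1/7547) = (2*256/300)*(1/7547) = (2*256*(1/300))*(1/7547) = (128/75)*(1/7547) = 128/566025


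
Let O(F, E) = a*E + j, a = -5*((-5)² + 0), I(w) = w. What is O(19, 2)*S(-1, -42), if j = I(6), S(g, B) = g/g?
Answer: -244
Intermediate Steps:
a = -125 (a = -5*(25 + 0) = -5*25 = -125)
S(g, B) = 1
j = 6
O(F, E) = 6 - 125*E (O(F, E) = -125*E + 6 = 6 - 125*E)
O(19, 2)*S(-1, -42) = (6 - 125*2)*1 = (6 - 250)*1 = -244*1 = -244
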